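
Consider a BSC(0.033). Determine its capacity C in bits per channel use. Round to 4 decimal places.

0.7908 bits

Binary symmetric channel: C = 1 − h₂(ε) where h₂ is the binary entropy function.
h₂(0.033) = −0.033·log₂0.033 − 0.967·log₂0.967 = 0.2092.
C = 1 − 0.2092 = 0.7908 bits per channel use.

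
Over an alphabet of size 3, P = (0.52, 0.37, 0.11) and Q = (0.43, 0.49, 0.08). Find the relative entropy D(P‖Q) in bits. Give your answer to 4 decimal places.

0.0432 bits

D(P‖Q) = Σ p·log₂(p/q).
  0.52·log₂(0.52/0.43) = 0.14257
  0.37·log₂(0.37/0.49) = -0.14994
  0.11·log₂(0.11/0.08) = 0.05054
D(P‖Q) = 0.0432 bits.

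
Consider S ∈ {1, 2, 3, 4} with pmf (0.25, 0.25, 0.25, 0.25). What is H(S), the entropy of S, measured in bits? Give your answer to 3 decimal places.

H(S) = −Σ p·log₂ p.
  −(0.25)·log₂(0.25) = 0.5000
  −(0.25)·log₂(0.25) = 0.5000
  −(0.25)·log₂(0.25) = 0.5000
  −(0.25)·log₂(0.25) = 0.5000
Sum: 0.5000 + 0.5000 + 0.5000 + 0.5000 = 2.000 bits.

2.000 bits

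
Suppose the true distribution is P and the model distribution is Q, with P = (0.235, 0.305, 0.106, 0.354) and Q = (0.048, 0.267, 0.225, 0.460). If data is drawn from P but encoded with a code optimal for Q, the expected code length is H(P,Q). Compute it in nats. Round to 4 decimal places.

1.5494 nats

H(P,Q) = −Σ p·ln q.
  −0.235·ln(0.048) = 0.71359
  −0.305·ln(0.267) = 0.40275
  −0.106·ln(0.225) = 0.15812
  −0.354·ln(0.460) = 0.27489
H(P,Q) = 1.5494 nats.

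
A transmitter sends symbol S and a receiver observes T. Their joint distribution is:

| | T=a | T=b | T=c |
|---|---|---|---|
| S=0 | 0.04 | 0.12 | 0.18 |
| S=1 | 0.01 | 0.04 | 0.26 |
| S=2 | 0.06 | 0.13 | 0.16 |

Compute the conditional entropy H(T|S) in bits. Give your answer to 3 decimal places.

1.222 bits

Marginals: p(S) = (0.3400, 0.3100, 0.3500), p(T) = (0.1100, 0.2900, 0.6000).
H(T|S) = Σ p(S) · H(T|S=·).
  S=0: p=0.3400, H(T|S=0) = 1.3793
  S=1: p=0.3100, H(T|S=1) = 0.7538
  S=2: p=0.3500, H(T|S=2) = 1.4831
Weighted sum = 1.222 bits.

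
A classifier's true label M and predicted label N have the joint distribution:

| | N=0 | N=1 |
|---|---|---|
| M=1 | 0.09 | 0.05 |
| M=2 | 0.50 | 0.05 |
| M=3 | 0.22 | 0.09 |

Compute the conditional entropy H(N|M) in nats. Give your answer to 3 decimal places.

Chain rule: H(N|M) = H(M,N) − H(M).
Marginals: p(M) = (0.1400, 0.5500, 0.3100), p(N) = (0.8100, 0.1900).
H(M,N) = 1.4127 nats; H(M) = 0.9671 nats.
H(N|M) = 1.4127 − 0.9671 = 0.446 nats.

0.446 nats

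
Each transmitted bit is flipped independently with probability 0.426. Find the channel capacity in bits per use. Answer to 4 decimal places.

Binary symmetric channel: C = 1 − h₂(ε) where h₂ is the binary entropy function.
h₂(0.426) = −0.426·log₂0.426 − 0.574·log₂0.574 = 0.9841.
C = 1 − 0.9841 = 0.0159 bits per channel use.

0.0159 bits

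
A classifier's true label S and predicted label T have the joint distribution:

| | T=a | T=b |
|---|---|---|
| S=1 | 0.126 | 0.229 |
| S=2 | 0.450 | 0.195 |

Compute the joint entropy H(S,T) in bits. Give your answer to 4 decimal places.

1.8418 bits

H(S,T) = −Σ p(x,y)·log₂ p(x,y) over all 4 cells.
  cell (1,a): −0.126·log₂0.126 = 0.37655
  cell (1,b): −0.229·log₂0.229 = 0.48699
  cell (2,a): −0.450·log₂0.450 = 0.51840
  cell (2,b): −0.195·log₂0.195 = 0.45990
Sum = 1.8418 bits.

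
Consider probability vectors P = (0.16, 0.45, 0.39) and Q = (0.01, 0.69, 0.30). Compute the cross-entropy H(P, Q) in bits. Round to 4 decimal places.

1.9813 bits

H(P,Q) = −Σ p·log₂ q.
  −0.16·log₂(0.01) = 1.06302
  −0.45·log₂(0.69) = 0.24090
  −0.39·log₂(0.30) = 0.67742
H(P,Q) = 1.9813 bits.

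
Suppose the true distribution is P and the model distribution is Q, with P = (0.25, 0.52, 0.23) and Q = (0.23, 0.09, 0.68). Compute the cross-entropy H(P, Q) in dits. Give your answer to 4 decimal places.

0.7419 dits

H(P,Q) = −Σ p·log₁₀ q.
  −0.25·log₁₀(0.23) = 0.15957
  −0.52·log₁₀(0.09) = 0.54379
  −0.23·log₁₀(0.68) = 0.03852
H(P,Q) = 0.7419 dits.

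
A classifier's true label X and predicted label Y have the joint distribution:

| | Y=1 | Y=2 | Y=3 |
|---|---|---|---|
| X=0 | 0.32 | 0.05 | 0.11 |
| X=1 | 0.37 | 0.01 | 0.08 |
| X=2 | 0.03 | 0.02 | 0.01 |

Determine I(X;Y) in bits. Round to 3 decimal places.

Marginals: p(X) = (0.4800, 0.4600, 0.0600), p(Y) = (0.7200, 0.0800, 0.2000).
I(X;Y) = H(X) + H(Y) − H(X,Y).
H(X) = 1.2671, H(Y) = 1.0971, H(X,Y) = 2.3122.
I(X;Y) = 1.2671 + 1.0971 − 2.3122 = 0.052 bits.

0.052 bits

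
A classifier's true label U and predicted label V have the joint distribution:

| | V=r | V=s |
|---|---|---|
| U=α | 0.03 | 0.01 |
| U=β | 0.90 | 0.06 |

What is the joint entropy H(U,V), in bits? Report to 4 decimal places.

0.5985 bits

H(U,V) = −Σ p(x,y)·log₂ p(x,y) over all 4 cells.
  cell (α,r): −0.03·log₂0.03 = 0.15177
  cell (α,s): −0.01·log₂0.01 = 0.06644
  cell (β,r): −0.90·log₂0.90 = 0.13680
  cell (β,s): −0.06·log₂0.06 = 0.24353
Sum = 0.5985 bits.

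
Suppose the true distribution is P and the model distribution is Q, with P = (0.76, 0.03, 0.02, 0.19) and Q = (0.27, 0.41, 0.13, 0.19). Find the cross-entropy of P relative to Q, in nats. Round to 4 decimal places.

H(P,Q) = −Σ p·ln q.
  −0.76·ln(0.27) = 0.99509
  −0.03·ln(0.41) = 0.02675
  −0.02·ln(0.13) = 0.04080
  −0.19·ln(0.19) = 0.31554
H(P,Q) = 1.3782 nats.

1.3782 nats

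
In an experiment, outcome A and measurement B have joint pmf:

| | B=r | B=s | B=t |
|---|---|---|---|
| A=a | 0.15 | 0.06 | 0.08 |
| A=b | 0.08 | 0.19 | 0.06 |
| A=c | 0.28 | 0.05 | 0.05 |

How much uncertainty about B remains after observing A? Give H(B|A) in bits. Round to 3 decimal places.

1.306 bits

Chain rule: H(B|A) = H(A,B) − H(A).
Marginals: p(A) = (0.2900, 0.3300, 0.3800), p(B) = (0.5100, 0.3000, 0.1900).
H(A,B) = 2.8823 bits; H(A) = 1.5762 bits.
H(B|A) = 2.8823 − 1.5762 = 1.306 bits.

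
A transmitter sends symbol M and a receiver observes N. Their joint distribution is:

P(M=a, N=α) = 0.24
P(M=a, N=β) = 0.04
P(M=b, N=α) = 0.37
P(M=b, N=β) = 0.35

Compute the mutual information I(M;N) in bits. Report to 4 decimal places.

0.0795 bits

Marginals: p(M) = (0.2800, 0.7200), p(N) = (0.6100, 0.3900).
I(M;N) = Σ p(x,y)·log₂[p(x,y)/(p(x)p(y))].
  (a,α): 0.24·log₂(1.4052) = 0.11777
  (a,β): 0.04·log₂(0.3663) = -0.05796
  (b,α): 0.37·log₂(0.8424) = -0.09152
  (b,β): 0.35·log₂(1.2464) = 0.11123
Sum = 0.0795 bits.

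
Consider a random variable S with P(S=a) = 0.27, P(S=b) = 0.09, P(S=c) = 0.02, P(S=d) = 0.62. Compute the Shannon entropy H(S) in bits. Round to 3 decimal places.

1.363 bits

H(S) = −Σ p·log₂ p.
  −(0.27)·log₂(0.27) = 0.5100
  −(0.09)·log₂(0.09) = 0.3127
  −(0.02)·log₂(0.02) = 0.1129
  −(0.62)·log₂(0.62) = 0.4276
Sum: 0.5100 + 0.3127 + 0.1129 + 0.4276 = 1.363 bits.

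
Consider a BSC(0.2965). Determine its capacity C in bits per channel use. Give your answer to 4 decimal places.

0.1230 bits

Binary symmetric channel: C = 1 − h₂(ε) where h₂ is the binary entropy function.
h₂(0.2965) = −0.2965·log₂0.2965 − 0.7035·log₂0.7035 = 0.8770.
C = 1 − 0.8770 = 0.1230 bits per channel use.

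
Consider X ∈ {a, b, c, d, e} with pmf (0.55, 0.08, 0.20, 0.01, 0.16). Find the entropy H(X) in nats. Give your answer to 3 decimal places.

1.192 nats

H(X) = −Σ p·ln p.
  −(0.55)·ln(0.55) = 0.3288
  −(0.08)·ln(0.08) = 0.2021
  −(0.20)·ln(0.20) = 0.3219
  −(0.01)·ln(0.01) = 0.0461
  −(0.16)·ln(0.16) = 0.2932
Sum: 0.3288 + 0.2021 + 0.3219 + 0.0461 + 0.2932 = 1.192 nats.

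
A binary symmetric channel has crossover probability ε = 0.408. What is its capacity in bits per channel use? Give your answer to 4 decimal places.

Binary symmetric channel: C = 1 − h₂(ε) where h₂ is the binary entropy function.
h₂(0.408) = −0.408·log₂0.408 − 0.592·log₂0.592 = 0.9754.
C = 1 − 0.9754 = 0.0246 bits per channel use.

0.0246 bits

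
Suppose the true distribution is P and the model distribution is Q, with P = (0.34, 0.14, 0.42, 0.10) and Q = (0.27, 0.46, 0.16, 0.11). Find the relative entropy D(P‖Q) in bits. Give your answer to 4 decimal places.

D(P‖Q) = Σ p·log₂(p/q).
  0.34·log₂(0.34/0.27) = 0.11308
  0.14·log₂(0.14/0.46) = -0.24027
  0.42·log₂(0.42/0.16) = 0.58477
  0.10·log₂(0.10/0.11) = -0.01375
D(P‖Q) = 0.4438 bits.

0.4438 bits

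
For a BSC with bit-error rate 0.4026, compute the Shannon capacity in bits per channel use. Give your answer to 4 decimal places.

Binary symmetric channel: C = 1 − h₂(ε) where h₂ is the binary entropy function.
h₂(0.4026) = −0.4026·log₂0.4026 − 0.5974·log₂0.5974 = 0.9725.
C = 1 − 0.9725 = 0.0275 bits per channel use.

0.0275 bits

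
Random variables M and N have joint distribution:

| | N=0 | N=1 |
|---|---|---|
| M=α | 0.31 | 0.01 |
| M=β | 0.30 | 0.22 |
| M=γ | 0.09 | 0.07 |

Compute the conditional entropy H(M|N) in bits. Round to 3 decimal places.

Marginals: p(M) = (0.3200, 0.5200, 0.1600), p(N) = (0.7000, 0.3000).
H(M|N) = Σ p(N) · H(M|N=·).
  N=0: p=0.7000, H(M|N=0) = 1.4248
  N=1: p=0.3000, H(M|N=1) = 0.9816
Weighted sum = 1.292 bits.

1.292 bits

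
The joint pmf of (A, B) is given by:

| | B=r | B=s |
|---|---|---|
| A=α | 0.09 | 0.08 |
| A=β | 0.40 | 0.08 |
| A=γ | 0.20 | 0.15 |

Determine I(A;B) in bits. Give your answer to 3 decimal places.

Marginals: p(A) = (0.1700, 0.4800, 0.3500), p(B) = (0.6900, 0.3100).
I(A;B) = H(A) + H(B) − H(A,B).
H(A) = 1.4730, H(B) = 0.8932, H(A,B) = 2.2994.
I(A;B) = 1.4730 + 0.8932 − 2.2994 = 0.067 bits.

0.067 bits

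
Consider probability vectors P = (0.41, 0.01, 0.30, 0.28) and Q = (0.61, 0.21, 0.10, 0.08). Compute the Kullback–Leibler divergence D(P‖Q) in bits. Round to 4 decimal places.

D(P‖Q) = Σ p·log₂(p/q).
  0.41·log₂(0.41/0.61) = -0.23501
  0.01·log₂(0.01/0.21) = -0.04392
  0.30·log₂(0.30/0.10) = 0.47549
  0.28·log₂(0.28/0.08) = 0.50606
D(P‖Q) = 0.7026 bits.

0.7026 bits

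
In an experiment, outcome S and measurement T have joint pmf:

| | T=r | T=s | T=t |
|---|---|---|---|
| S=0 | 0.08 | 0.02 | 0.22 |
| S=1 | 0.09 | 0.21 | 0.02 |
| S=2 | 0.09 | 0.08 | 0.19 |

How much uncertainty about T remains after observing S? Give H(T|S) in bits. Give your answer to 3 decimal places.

Chain rule: H(T|S) = H(S,T) − H(S).
Marginals: p(S) = (0.3200, 0.3200, 0.3600), p(T) = (0.2600, 0.3100, 0.4300).
H(S,T) = 2.8427 bits; H(S) = 1.5827 bits.
H(T|S) = 2.8427 − 1.5827 = 1.260 bits.

1.260 bits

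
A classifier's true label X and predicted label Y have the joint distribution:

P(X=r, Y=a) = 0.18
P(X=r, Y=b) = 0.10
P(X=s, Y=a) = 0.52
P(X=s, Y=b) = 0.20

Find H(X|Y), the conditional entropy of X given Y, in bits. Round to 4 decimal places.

0.8512 bits

Chain rule: H(X|Y) = H(X,Y) − H(Y).
Marginals: p(X) = (0.2800, 0.7200), p(Y) = (0.7000, 0.3000).
H(X,Y) = 1.7325 bits; H(Y) = 0.8813 bits.
H(X|Y) = 1.7325 − 0.8813 = 0.8512 bits.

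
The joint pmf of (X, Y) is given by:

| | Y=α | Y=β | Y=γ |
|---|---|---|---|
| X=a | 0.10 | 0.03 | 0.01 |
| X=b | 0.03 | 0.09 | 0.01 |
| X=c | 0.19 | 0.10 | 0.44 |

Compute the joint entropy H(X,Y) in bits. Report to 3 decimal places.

H(X,Y) = −Σ p(x,y)·log₂ p(x,y) over all 9 cells.
  cell (a,α): −0.10·log₂0.10 = 0.3322
  cell (a,β): −0.03·log₂0.03 = 0.1518
  cell (a,γ): −0.01·log₂0.01 = 0.0664
  cell (b,α): −0.03·log₂0.03 = 0.1518
  cell (b,β): −0.09·log₂0.09 = 0.3127
  cell (b,γ): −0.01·log₂0.01 = 0.0664
  cell (c,α): −0.19·log₂0.19 = 0.4552
  cell (c,β): −0.10·log₂0.10 = 0.3322
  cell (c,γ): −0.44·log₂0.44 = 0.5211
Sum = 2.390 bits.

2.390 bits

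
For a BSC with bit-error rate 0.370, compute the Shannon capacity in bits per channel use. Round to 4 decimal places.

Binary symmetric channel: C = 1 − h₂(ε) where h₂ is the binary entropy function.
h₂(0.370) = −0.370·log₂0.370 − 0.630·log₂0.630 = 0.9507.
C = 1 − 0.9507 = 0.0493 bits per channel use.

0.0493 bits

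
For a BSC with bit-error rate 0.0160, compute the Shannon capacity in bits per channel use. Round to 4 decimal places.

0.8816 bits

Binary symmetric channel: C = 1 − h₂(ε) where h₂ is the binary entropy function.
h₂(0.0160) = −0.0160·log₂0.0160 − 0.9840·log₂0.9840 = 0.1184.
C = 1 − 0.1184 = 0.8816 bits per channel use.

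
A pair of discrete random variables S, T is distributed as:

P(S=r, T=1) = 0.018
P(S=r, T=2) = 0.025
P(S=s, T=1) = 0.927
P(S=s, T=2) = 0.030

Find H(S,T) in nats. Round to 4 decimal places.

0.3400 nats

H(S,T) = −Σ p(x,y)·ln p(x,y) over all 4 cells.
  cell (r,1): −0.018·ln0.018 = 0.07231
  cell (r,2): −0.025·ln0.025 = 0.09222
  cell (s,1): −0.927·ln0.927 = 0.07027
  cell (s,2): −0.030·ln0.030 = 0.10520
Sum = 0.3400 nats.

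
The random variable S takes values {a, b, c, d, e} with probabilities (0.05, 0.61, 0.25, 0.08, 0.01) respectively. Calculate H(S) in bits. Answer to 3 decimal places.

1.509 bits

H(S) = −Σ p·log₂ p.
  −(0.05)·log₂(0.05) = 0.2161
  −(0.61)·log₂(0.61) = 0.4350
  −(0.25)·log₂(0.25) = 0.5000
  −(0.08)·log₂(0.08) = 0.2915
  −(0.01)·log₂(0.01) = 0.0664
Sum: 0.2161 + 0.4350 + 0.5000 + 0.2915 + 0.0664 = 1.509 bits.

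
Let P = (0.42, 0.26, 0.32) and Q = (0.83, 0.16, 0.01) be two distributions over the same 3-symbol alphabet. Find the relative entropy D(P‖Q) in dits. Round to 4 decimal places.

D(P‖Q) = Σ p·log₁₀(p/q).
  0.42·log₁₀(0.42/0.83) = -0.12425
  0.26·log₁₀(0.26/0.16) = 0.05482
  0.32·log₁₀(0.32/0.01) = 0.48165
D(P‖Q) = 0.4122 dits.

0.4122 dits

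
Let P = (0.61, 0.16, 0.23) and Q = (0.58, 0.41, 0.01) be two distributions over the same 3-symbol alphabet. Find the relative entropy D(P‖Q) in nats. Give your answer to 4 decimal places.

D(P‖Q) = Σ p·ln(p/q).
  0.61·ln(0.61/0.58) = 0.03076
  0.16·ln(0.16/0.41) = -0.15056
  0.23·ln(0.23/0.01) = 0.72116
D(P‖Q) = 0.6014 nats.

0.6014 nats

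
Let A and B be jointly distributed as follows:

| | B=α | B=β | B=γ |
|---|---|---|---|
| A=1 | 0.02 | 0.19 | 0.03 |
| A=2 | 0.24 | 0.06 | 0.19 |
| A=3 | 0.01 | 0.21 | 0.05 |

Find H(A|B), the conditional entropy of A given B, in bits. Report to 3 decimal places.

1.133 bits

Marginals: p(A) = (0.2400, 0.4900, 0.2700), p(B) = (0.2700, 0.4600, 0.2700).
H(A|B) = Σ p(B) · H(A|B=·).
  B=α: p=0.2700, H(A|B=α) = 0.6053
  B=β: p=0.4600, H(A|B=β) = 1.4266
  B=γ: p=0.2700, H(A|B=γ) = 1.1595
Weighted sum = 1.133 bits.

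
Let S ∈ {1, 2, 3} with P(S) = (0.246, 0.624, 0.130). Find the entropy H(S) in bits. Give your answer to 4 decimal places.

1.3049 bits

H(S) = −Σ p·log₂ p.
  −(0.246)·log₂(0.246) = 0.49772
  −(0.624)·log₂(0.624) = 0.42456
  −(0.130)·log₂(0.130) = 0.38264
Sum: 0.49772 + 0.42456 + 0.38264 = 1.3049 bits.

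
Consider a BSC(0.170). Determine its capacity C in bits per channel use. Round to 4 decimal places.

0.3423 bits

Binary symmetric channel: C = 1 − h₂(ε) where h₂ is the binary entropy function.
h₂(0.170) = −0.170·log₂0.170 − 0.830·log₂0.830 = 0.6577.
C = 1 − 0.6577 = 0.3423 bits per channel use.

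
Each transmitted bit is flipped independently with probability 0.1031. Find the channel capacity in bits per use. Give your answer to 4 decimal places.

0.5213 bits

Binary symmetric channel: C = 1 − h₂(ε) where h₂ is the binary entropy function.
h₂(0.1031) = −0.1031·log₂0.1031 − 0.8969·log₂0.8969 = 0.4787.
C = 1 − 0.4787 = 0.5213 bits per channel use.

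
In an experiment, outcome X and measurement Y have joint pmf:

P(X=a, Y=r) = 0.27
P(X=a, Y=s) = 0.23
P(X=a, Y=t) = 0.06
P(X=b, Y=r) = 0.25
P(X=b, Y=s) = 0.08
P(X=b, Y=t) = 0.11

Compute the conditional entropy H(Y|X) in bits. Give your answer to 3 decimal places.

1.393 bits

Chain rule: H(Y|X) = H(X,Y) − H(X).
Marginals: p(X) = (0.5600, 0.4400), p(Y) = (0.5200, 0.3100, 0.1700).
H(X,Y) = 2.3830 bits; H(X) = 0.9896 bits.
H(Y|X) = 2.3830 − 0.9896 = 1.393 bits.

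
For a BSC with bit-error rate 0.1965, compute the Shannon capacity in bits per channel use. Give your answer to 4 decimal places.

0.2851 bits

Binary symmetric channel: C = 1 − h₂(ε) where h₂ is the binary entropy function.
h₂(0.1965) = −0.1965·log₂0.1965 − 0.8035·log₂0.8035 = 0.7149.
C = 1 − 0.7149 = 0.2851 bits per channel use.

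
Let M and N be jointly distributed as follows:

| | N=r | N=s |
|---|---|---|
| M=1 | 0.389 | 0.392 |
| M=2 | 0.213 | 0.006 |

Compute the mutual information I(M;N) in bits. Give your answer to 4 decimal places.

0.1491 bits

Marginals: p(M) = (0.7810, 0.2190), p(N) = (0.6020, 0.3980).
I(M;N) = H(M) + H(N) − H(M,N).
H(M) = 0.7583, H(N) = 0.9698, H(M,N) = 1.5790.
I(M;N) = 0.7583 + 0.9698 − 1.5790 = 0.1491 bits.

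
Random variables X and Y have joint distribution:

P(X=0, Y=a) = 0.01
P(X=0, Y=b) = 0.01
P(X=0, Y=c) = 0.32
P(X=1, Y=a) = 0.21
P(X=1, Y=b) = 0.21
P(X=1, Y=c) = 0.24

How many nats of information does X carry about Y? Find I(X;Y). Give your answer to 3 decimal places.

Marginals: p(X) = (0.3400, 0.6600), p(Y) = (0.2200, 0.2200, 0.5600).
I(X;Y) = Σ p(x,y)·ln[p(x,y)/(p(x)p(y))].
  (0,a): 0.01·ln(0.1337) = -0.0201
  (0,b): 0.01·ln(0.1337) = -0.0201
  (0,c): 0.32·ln(1.6807) = 0.1661
  (1,a): 0.21·ln(1.4463) = 0.0775
  (1,b): 0.21·ln(1.4463) = 0.0775
  (1,c): 0.24·ln(0.6494) = -0.1036
Sum = 0.177 nats.

0.177 nats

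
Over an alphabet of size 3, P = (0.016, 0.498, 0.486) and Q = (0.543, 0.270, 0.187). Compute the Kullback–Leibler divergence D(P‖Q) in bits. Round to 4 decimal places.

D(P‖Q) = Σ p·log₂(p/q).
  0.016·log₂(0.016/0.543) = -0.08136
  0.498·log₂(0.498/0.270) = 0.43983
  0.486·log₂(0.486/0.187) = 0.66967
D(P‖Q) = 1.0281 bits.

1.0281 bits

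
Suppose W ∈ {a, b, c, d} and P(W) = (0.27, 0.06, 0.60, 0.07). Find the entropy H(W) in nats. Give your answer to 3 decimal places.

1.015 nats

H(W) = −Σ p·ln p.
  −(0.27)·ln(0.27) = 0.3535
  −(0.06)·ln(0.06) = 0.1688
  −(0.60)·ln(0.60) = 0.3065
  −(0.07)·ln(0.07) = 0.1861
Sum: 0.3535 + 0.1688 + 0.3065 + 0.1861 = 1.015 nats.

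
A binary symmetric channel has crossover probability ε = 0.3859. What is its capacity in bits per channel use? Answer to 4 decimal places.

Binary symmetric channel: C = 1 − h₂(ε) where h₂ is the binary entropy function.
h₂(0.3859) = −0.3859·log₂0.3859 − 0.6141·log₂0.6141 = 0.9621.
C = 1 − 0.9621 = 0.0379 bits per channel use.

0.0379 bits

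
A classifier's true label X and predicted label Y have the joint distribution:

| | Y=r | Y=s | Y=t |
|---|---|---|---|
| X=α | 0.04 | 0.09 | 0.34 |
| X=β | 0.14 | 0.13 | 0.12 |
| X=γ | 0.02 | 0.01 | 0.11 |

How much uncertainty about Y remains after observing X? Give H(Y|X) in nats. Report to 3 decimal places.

0.877 nats

Marginals: p(X) = (0.4700, 0.3900, 0.1400), p(Y) = (0.2000, 0.2300, 0.5700).
H(Y|X) = Σ p(X) · H(Y|X=·).
  X=α: p=0.4700, H(Y|X=α) = 0.7604
  X=β: p=0.3900, H(Y|X=β) = 1.0966
  X=γ: p=0.1400, H(Y|X=γ) = 0.6560
Weighted sum = 0.877 nats.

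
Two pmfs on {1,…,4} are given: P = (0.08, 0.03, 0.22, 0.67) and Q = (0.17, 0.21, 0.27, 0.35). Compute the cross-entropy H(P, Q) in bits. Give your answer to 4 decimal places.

H(P,Q) = −Σ p·log₂ q.
  −0.08·log₂(0.17) = 0.20451
  −0.03·log₂(0.21) = 0.06755
  −0.22·log₂(0.27) = 0.41557
  −0.67·log₂(0.35) = 1.01476
H(P,Q) = 1.7024 bits.

1.7024 bits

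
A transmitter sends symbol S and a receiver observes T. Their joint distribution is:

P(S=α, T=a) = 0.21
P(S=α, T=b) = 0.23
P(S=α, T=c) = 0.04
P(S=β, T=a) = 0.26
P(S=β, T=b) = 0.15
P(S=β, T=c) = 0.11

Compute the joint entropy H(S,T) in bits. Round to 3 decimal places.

H(S,T) = −Σ p(x,y)·log₂ p(x,y) over all 6 cells.
  cell (α,a): −0.21·log₂0.21 = 0.4728
  cell (α,b): −0.23·log₂0.23 = 0.4877
  cell (α,c): −0.04·log₂0.04 = 0.1858
  cell (β,a): −0.26·log₂0.26 = 0.5053
  cell (β,b): −0.15·log₂0.15 = 0.4105
  cell (β,c): −0.11·log₂0.11 = 0.3503
Sum = 2.412 bits.

2.412 bits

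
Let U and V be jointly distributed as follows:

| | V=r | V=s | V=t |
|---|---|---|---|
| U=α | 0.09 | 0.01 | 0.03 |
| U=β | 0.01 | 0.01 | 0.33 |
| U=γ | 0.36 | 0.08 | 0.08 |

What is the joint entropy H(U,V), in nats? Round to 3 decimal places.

H(U,V) = −Σ p(x,y)·ln p(x,y) over all 9 cells.
  cell (α,r): −0.09·ln0.09 = 0.2167
  cell (α,s): −0.01·ln0.01 = 0.0461
  cell (α,t): −0.03·ln0.03 = 0.1052
  cell (β,r): −0.01·ln0.01 = 0.0461
  cell (β,s): −0.01·ln0.01 = 0.0461
  cell (β,t): −0.33·ln0.33 = 0.3659
  cell (γ,r): −0.36·ln0.36 = 0.3678
  cell (γ,s): −0.08·ln0.08 = 0.2021
  cell (γ,t): −0.08·ln0.08 = 0.2021
Sum = 1.598 nats.

1.598 nats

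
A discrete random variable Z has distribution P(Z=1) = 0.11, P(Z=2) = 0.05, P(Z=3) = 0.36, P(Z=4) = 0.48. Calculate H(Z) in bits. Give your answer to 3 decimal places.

H(Z) = −Σ p·log₂ p.
  −(0.11)·log₂(0.11) = 0.3503
  −(0.05)·log₂(0.05) = 0.2161
  −(0.36)·log₂(0.36) = 0.5306
  −(0.48)·log₂(0.48) = 0.5083
Sum: 0.3503 + 0.2161 + 0.5306 + 0.5083 = 1.605 bits.

1.605 bits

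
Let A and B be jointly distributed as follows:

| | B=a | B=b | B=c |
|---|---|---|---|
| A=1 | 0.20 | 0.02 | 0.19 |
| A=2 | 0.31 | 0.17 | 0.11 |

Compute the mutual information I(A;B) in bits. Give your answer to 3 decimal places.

Marginals: p(A) = (0.4100, 0.5900), p(B) = (0.5100, 0.1900, 0.3000).
I(A;B) = Σ p(x,y)·log₂[p(x,y)/(p(x)p(y))].
  (1,a): 0.20·log₂(0.9565) = -0.0128
  (1,b): 0.02·log₂(0.2567) = -0.0392
  (1,c): 0.19·log₂(1.5447) = 0.1192
  (2,a): 0.31·log₂(1.0302) = 0.0133
  (2,b): 0.17·log₂(1.5165) = 0.1021
  (2,c): 0.11·log₂(0.6215) = -0.0755
Sum = 0.107 bits.

0.107 bits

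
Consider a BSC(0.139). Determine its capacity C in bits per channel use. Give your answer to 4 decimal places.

Binary symmetric channel: C = 1 − h₂(ε) where h₂ is the binary entropy function.
h₂(0.139) = −0.139·log₂0.139 − 0.861·log₂0.861 = 0.5816.
C = 1 − 0.5816 = 0.4184 bits per channel use.

0.4184 bits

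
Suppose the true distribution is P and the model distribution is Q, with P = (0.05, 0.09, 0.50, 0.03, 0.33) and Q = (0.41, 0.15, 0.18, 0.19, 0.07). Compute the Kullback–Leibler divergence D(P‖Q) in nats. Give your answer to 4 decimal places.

0.8160 nats

D(P‖Q) = Σ p·ln(p/q).
  0.05·ln(0.05/0.41) = -0.10521
  0.09·ln(0.09/0.15) = -0.04597
  0.50·ln(0.50/0.18) = 0.51083
  0.03·ln(0.03/0.19) = -0.05537
  0.33·ln(0.33/0.07) = 0.51170
D(P‖Q) = 0.8160 nats.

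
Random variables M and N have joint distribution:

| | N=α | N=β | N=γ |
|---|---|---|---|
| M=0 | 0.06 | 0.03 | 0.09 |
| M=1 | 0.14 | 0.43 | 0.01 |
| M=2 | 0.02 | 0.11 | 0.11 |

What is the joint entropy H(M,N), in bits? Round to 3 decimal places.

H(M,N) = −Σ p(x,y)·log₂ p(x,y) over all 9 cells.
  cell (0,α): −0.06·log₂0.06 = 0.2435
  cell (0,β): −0.03·log₂0.03 = 0.1518
  cell (0,γ): −0.09·log₂0.09 = 0.3127
  cell (1,α): −0.14·log₂0.14 = 0.3971
  cell (1,β): −0.43·log₂0.43 = 0.5236
  cell (1,γ): −0.01·log₂0.01 = 0.0664
  cell (2,α): −0.02·log₂0.02 = 0.1129
  cell (2,β): −0.11·log₂0.11 = 0.3503
  cell (2,γ): −0.11·log₂0.11 = 0.3503
Sum = 2.509 bits.

2.509 bits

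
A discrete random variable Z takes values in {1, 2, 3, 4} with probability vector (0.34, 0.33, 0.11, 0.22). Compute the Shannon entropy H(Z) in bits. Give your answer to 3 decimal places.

1.888 bits

H(Z) = −Σ p·log₂ p.
  −(0.34)·log₂(0.34) = 0.5292
  −(0.33)·log₂(0.33) = 0.5278
  −(0.11)·log₂(0.11) = 0.3503
  −(0.22)·log₂(0.22) = 0.4806
Sum: 0.5292 + 0.5278 + 0.3503 + 0.4806 = 1.888 bits.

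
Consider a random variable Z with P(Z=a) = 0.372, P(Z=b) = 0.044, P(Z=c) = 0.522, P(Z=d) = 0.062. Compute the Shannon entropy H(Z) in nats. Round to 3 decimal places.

1.017 nats

H(Z) = −Σ p·ln p.
  −(0.372)·ln(0.372) = 0.3679
  −(0.044)·ln(0.044) = 0.1374
  −(0.522)·ln(0.522) = 0.3393
  −(0.062)·ln(0.062) = 0.1724
Sum: 0.3679 + 0.1374 + 0.3393 + 0.1724 = 1.017 nats.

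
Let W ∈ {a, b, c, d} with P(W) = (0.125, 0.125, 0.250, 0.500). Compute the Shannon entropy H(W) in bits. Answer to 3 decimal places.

1.750 bits

H(W) = −Σ p·log₂ p.
  −(0.125)·log₂(0.125) = 0.3750
  −(0.125)·log₂(0.125) = 0.3750
  −(0.250)·log₂(0.250) = 0.5000
  −(0.500)·log₂(0.500) = 0.5000
Sum: 0.3750 + 0.3750 + 0.5000 + 0.5000 = 1.750 bits.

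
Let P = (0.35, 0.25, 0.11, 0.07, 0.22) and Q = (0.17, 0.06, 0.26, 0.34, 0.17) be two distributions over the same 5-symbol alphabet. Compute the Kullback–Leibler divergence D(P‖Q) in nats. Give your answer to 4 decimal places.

0.4610 nats

D(P‖Q) = Σ p·ln(p/q).
  0.35·ln(0.35/0.17) = 0.25275
  0.25·ln(0.25/0.06) = 0.35678
  0.11·ln(0.11/0.26) = -0.09462
  0.07·ln(0.07/0.34) = -0.11063
  0.22·ln(0.22/0.17) = 0.05672
D(P‖Q) = 0.4610 nats.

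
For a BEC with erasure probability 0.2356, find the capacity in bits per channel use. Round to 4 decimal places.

0.7644 bits

Binary erasure channel: capacity C = 1 − ε.
C = 1 − 0.2356 = 0.7644 bits per channel use.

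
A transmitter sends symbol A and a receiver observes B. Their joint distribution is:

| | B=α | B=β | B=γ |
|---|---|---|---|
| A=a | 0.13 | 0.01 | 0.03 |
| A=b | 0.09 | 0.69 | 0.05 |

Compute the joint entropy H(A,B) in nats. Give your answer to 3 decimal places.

1.039 nats

H(A,B) = −Σ p(x,y)·ln p(x,y) over all 6 cells.
  cell (a,α): −0.13·ln0.13 = 0.2652
  cell (a,β): −0.01·ln0.01 = 0.0461
  cell (a,γ): −0.03·ln0.03 = 0.1052
  cell (b,α): −0.09·ln0.09 = 0.2167
  cell (b,β): −0.69·ln0.69 = 0.2560
  cell (b,γ): −0.05·ln0.05 = 0.1498
Sum = 1.039 nats.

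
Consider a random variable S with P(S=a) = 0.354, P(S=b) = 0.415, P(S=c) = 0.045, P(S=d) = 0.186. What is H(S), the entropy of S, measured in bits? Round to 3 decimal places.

H(S) = −Σ p·log₂ p.
  −(0.354)·log₂(0.354) = 0.5304
  −(0.415)·log₂(0.415) = 0.5266
  −(0.045)·log₂(0.045) = 0.2013
  −(0.186)·log₂(0.186) = 0.4514
Sum: 0.5304 + 0.5266 + 0.2013 + 0.4514 = 1.710 bits.

1.710 bits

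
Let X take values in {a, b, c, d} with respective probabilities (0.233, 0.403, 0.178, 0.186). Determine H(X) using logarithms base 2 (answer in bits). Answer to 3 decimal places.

1.913 bits

H(X) = −Σ p·log₂ p.
  −(0.233)·log₂(0.233) = 0.4897
  −(0.403)·log₂(0.403) = 0.5284
  −(0.178)·log₂(0.178) = 0.4432
  −(0.186)·log₂(0.186) = 0.4514
Sum: 0.4897 + 0.5284 + 0.4432 + 0.4514 = 1.913 bits.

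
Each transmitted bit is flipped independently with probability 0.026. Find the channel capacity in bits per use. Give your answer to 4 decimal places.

Binary symmetric channel: C = 1 − h₂(ε) where h₂ is the binary entropy function.
h₂(0.026) = −0.026·log₂0.026 − 0.974·log₂0.974 = 0.1739.
C = 1 − 0.1739 = 0.8261 bits per channel use.

0.8261 bits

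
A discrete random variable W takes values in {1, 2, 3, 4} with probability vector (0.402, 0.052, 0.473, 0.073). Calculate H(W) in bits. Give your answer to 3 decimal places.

1.537 bits

H(W) = −Σ p·log₂ p.
  −(0.402)·log₂(0.402) = 0.5285
  −(0.052)·log₂(0.052) = 0.2218
  −(0.473)·log₂(0.473) = 0.5109
  −(0.073)·log₂(0.073) = 0.2756
Sum: 0.5285 + 0.2218 + 0.5109 + 0.2756 = 1.537 bits.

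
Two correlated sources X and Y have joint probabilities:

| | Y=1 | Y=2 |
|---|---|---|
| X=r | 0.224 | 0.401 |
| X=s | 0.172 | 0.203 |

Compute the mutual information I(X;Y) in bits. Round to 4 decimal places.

Marginals: p(X) = (0.6250, 0.3750), p(Y) = (0.3960, 0.6040).
I(X;Y) = Σ p(x,y)·log₂[p(x,y)/(p(x)p(y))].
  (r,1): 0.224·log₂(0.9051) = -0.03224
  (r,2): 0.401·log₂(1.0623) = 0.03494
  (s,1): 0.172·log₂(1.1582) = 0.03645
  (s,2): 0.203·log₂(0.8962) = -0.03208
Sum = 0.0071 bits.

0.0071 bits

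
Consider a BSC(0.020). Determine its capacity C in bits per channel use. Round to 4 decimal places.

Binary symmetric channel: C = 1 − h₂(ε) where h₂ is the binary entropy function.
h₂(0.020) = −0.020·log₂0.020 − 0.980·log₂0.980 = 0.1414.
C = 1 − 0.1414 = 0.8586 bits per channel use.

0.8586 bits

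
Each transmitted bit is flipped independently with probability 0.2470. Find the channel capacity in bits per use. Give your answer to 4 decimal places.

0.1935 bits

Binary symmetric channel: C = 1 − h₂(ε) where h₂ is the binary entropy function.
h₂(0.2470) = −0.2470·log₂0.2470 − 0.7530·log₂0.7530 = 0.8065.
C = 1 − 0.8065 = 0.1935 bits per channel use.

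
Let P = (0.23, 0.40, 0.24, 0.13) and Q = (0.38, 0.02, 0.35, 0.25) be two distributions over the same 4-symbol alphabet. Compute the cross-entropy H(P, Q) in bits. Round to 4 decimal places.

3.2021 bits

H(P,Q) = −Σ p·log₂ q.
  −0.23·log₂(0.38) = 0.32106
  −0.40·log₂(0.02) = 2.25754
  −0.24·log₂(0.35) = 0.36350
  −0.13·log₂(0.25) = 0.26000
H(P,Q) = 3.2021 bits.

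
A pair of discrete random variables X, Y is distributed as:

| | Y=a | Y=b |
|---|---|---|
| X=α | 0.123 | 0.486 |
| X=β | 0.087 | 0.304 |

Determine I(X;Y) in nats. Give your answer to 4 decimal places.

0.0003 nats

Marginals: p(X) = (0.6090, 0.3910), p(Y) = (0.2100, 0.7900).
I(X;Y) = Σ p(x,y)·ln[p(x,y)/(p(x)p(y))].
  (α,a): 0.123·ln(0.9618) = -0.00480
  (α,b): 0.486·ln(1.0102) = 0.00491
  (β,a): 0.087·ln(1.0596) = 0.00503
  (β,b): 0.304·ln(0.9842) = -0.00485
Sum = 0.0003 nats.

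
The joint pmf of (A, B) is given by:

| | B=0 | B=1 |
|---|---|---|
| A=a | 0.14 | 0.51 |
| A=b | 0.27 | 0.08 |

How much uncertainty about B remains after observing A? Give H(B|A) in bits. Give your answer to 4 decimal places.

Marginals: p(A) = (0.6500, 0.3500), p(B) = (0.4100, 0.5900).
H(B|A) = Σ p(A) · H(B|A=·).
  A=a: p=0.6500, H(B|A=a) = 0.7516
  A=b: p=0.3500, H(B|A=b) = 0.7755
Weighted sum = 0.7600 bits.

0.7600 bits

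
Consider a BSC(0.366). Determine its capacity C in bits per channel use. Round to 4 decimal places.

Binary symmetric channel: C = 1 − h₂(ε) where h₂ is the binary entropy function.
h₂(0.366) = −0.366·log₂0.366 − 0.634·log₂0.634 = 0.9476.
C = 1 − 0.9476 = 0.0524 bits per channel use.

0.0524 bits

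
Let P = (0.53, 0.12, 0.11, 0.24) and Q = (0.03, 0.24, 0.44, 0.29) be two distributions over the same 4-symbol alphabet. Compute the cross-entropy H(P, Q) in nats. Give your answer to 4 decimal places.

2.4171 nats

H(P,Q) = −Σ p·ln q.
  −0.53·ln(0.03) = 1.85848
  −0.12·ln(0.24) = 0.17125
  −0.11·ln(0.44) = 0.09031
  −0.24·ln(0.29) = 0.29709
H(P,Q) = 2.4171 nats.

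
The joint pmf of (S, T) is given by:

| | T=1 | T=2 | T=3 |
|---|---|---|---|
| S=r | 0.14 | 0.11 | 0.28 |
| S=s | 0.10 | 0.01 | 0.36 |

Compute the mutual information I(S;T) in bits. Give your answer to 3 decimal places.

Marginals: p(S) = (0.5300, 0.4700), p(T) = (0.2400, 0.1200, 0.6400).
I(S;T) = H(S) + H(T) − H(S,T).
H(S) = 0.9974, H(T) = 1.2733, H(S,T) = 2.1909.
I(S;T) = 0.9974 + 1.2733 − 2.1909 = 0.080 bits.

0.080 bits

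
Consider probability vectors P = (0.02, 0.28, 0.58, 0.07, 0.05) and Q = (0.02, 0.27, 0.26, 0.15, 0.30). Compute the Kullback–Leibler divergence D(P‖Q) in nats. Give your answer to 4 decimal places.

D(P‖Q) = Σ p·ln(p/q).
  0.02·ln(0.02/0.02) = 0.00000
  0.28·ln(0.28/0.27) = 0.01018
  0.58·ln(0.58/0.26) = 0.46536
  0.07·ln(0.07/0.15) = -0.05335
  0.05·ln(0.05/0.30) = -0.08959
D(P‖Q) = 0.3326 nats.

0.3326 nats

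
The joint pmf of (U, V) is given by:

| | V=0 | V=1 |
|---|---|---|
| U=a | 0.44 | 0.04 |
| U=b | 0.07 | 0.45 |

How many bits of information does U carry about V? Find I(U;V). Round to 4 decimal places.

Marginals: p(U) = (0.4800, 0.5200), p(V) = (0.5100, 0.4900).
I(U;V) = Σ p(x,y)·log₂[p(x,y)/(p(x)p(y))].
  (a,0): 0.44·log₂(1.7974) = 0.37220
  (a,1): 0.04·log₂(0.1701) = -0.10223
  (b,0): 0.07·log₂(0.2640) = -0.13452
  (b,1): 0.45·log₂(1.7661) = 0.36925
Sum = 0.5047 bits.

0.5047 bits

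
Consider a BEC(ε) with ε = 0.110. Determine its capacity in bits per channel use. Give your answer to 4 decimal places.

Binary erasure channel: capacity C = 1 − ε.
C = 1 − 0.110 = 0.8900 bits per channel use.

0.8900 bits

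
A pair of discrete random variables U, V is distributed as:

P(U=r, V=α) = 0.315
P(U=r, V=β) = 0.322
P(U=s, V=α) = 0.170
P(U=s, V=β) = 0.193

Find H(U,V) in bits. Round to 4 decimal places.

H(U,V) = −Σ p(x,y)·log₂ p(x,y) over all 4 cells.
  cell (r,α): −0.315·log₂0.315 = 0.52497
  cell (r,β): −0.322·log₂0.322 = 0.52643
  cell (s,α): −0.170·log₂0.170 = 0.43459
  cell (s,β): −0.193·log₂0.193 = 0.45805
Sum = 1.9440 bits.

1.9440 bits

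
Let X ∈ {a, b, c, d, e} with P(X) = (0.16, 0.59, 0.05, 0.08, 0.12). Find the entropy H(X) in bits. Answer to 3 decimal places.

H(X) = −Σ p·log₂ p.
  −(0.16)·log₂(0.16) = 0.4230
  −(0.59)·log₂(0.59) = 0.4491
  −(0.05)·log₂(0.05) = 0.2161
  −(0.08)·log₂(0.08) = 0.2915
  −(0.12)·log₂(0.12) = 0.3671
Sum: 0.4230 + 0.4491 + 0.2161 + 0.2915 + 0.3671 = 1.747 bits.

1.747 bits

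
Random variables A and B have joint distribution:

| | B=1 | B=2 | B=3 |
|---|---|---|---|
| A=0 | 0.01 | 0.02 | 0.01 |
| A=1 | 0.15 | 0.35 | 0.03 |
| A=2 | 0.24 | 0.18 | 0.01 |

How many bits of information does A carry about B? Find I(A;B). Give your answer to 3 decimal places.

0.070 bits

Marginals: p(A) = (0.0400, 0.5300, 0.4300), p(B) = (0.4000, 0.5500, 0.0500).
I(A;B) = H(A) + H(B) − H(A,B).
H(A) = 1.1948, H(B) = 1.2192, H(A,B) = 2.3440.
I(A;B) = 1.1948 + 1.2192 − 2.3440 = 0.070 bits.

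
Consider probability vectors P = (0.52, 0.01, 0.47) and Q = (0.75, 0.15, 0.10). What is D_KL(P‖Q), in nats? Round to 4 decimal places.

D(P‖Q) = Σ p·ln(p/q).
  0.52·ln(0.52/0.75) = -0.19045
  0.01·ln(0.01/0.15) = -0.02708
  0.47·ln(0.47/0.10) = 0.72735
D(P‖Q) = 0.5098 nats.

0.5098 nats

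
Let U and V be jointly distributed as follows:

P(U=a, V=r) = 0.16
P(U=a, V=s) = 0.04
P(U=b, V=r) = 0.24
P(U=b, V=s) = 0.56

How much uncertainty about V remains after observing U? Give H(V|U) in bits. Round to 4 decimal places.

0.8494 bits

Chain rule: H(V|U) = H(U,V) − H(U).
Marginals: p(U) = (0.2000, 0.8000), p(V) = (0.4000, 0.6000).
H(U,V) = 1.5713 bits; H(U) = 0.7219 bits.
H(V|U) = 1.5713 − 0.7219 = 0.8494 bits.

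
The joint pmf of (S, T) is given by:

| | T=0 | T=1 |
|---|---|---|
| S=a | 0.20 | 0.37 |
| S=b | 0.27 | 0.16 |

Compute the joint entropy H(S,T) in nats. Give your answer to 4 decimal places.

1.3365 nats

H(S,T) = −Σ p(x,y)·ln p(x,y) over all 4 cells.
  cell (a,0): −0.20·ln0.20 = 0.32189
  cell (a,1): −0.37·ln0.37 = 0.36787
  cell (b,0): −0.27·ln0.27 = 0.35352
  cell (b,1): −0.16·ln0.16 = 0.29321
Sum = 1.3365 nats.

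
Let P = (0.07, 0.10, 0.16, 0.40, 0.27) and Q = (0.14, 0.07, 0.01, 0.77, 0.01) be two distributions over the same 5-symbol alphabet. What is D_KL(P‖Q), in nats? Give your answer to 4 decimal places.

1.0587 nats

D(P‖Q) = Σ p·ln(p/q).
  0.07·ln(0.07/0.14) = -0.04852
  0.10·ln(0.10/0.07) = 0.03567
  0.16·ln(0.16/0.01) = 0.44361
  0.40·ln(0.40/0.77) = -0.26197
  0.27·ln(0.27/0.01) = 0.88988
D(P‖Q) = 1.0587 nats.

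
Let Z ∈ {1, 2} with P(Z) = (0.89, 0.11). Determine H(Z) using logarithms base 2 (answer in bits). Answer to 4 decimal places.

0.4999 bits

H(Z) = −Σ p·log₂ p.
  −(0.89)·log₂(0.89) = 0.14963
  −(0.11)·log₂(0.11) = 0.35029
Sum: 0.14963 + 0.35029 = 0.4999 bits.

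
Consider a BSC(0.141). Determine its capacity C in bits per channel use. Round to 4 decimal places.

0.4131 bits

Binary symmetric channel: C = 1 − h₂(ε) where h₂ is the binary entropy function.
h₂(0.141) = −0.141·log₂0.141 − 0.859·log₂0.859 = 0.5869.
C = 1 − 0.5869 = 0.4131 bits per channel use.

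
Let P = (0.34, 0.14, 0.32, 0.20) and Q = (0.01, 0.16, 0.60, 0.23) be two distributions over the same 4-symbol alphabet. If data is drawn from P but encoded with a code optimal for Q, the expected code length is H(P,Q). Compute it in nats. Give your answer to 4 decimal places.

H(P,Q) = −Σ p·ln q.
  −0.34·ln(0.01) = 1.56576
  −0.14·ln(0.16) = 0.25656
  −0.32·ln(0.60) = 0.16346
  −0.20·ln(0.23) = 0.29394
H(P,Q) = 2.2797 nats.

2.2797 nats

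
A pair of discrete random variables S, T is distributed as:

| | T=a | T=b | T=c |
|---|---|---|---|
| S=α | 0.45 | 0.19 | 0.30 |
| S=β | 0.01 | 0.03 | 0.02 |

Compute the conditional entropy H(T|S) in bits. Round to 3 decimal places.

Chain rule: H(T|S) = H(S,T) − H(S).
Marginals: p(S) = (0.9400, 0.0600), p(T) = (0.4600, 0.2200, 0.3200).
H(S,T) = 1.8258 bits; H(S) = 0.3274 bits.
H(T|S) = 1.8258 − 0.3274 = 1.498 bits.

1.498 bits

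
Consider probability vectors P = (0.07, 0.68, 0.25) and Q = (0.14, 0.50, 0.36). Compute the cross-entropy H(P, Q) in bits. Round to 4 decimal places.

1.2470 bits

H(P,Q) = −Σ p·log₂ q.
  −0.07·log₂(0.14) = 0.19856
  −0.68·log₂(0.50) = 0.68000
  −0.25·log₂(0.36) = 0.36848
H(P,Q) = 1.2470 bits.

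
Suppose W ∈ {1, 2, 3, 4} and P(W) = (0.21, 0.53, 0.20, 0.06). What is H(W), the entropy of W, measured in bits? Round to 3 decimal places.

H(W) = −Σ p·log₂ p.
  −(0.21)·log₂(0.21) = 0.4728
  −(0.53)·log₂(0.53) = 0.4854
  −(0.20)·log₂(0.20) = 0.4644
  −(0.06)·log₂(0.06) = 0.2435
Sum: 0.4728 + 0.4854 + 0.4644 + 0.2435 = 1.666 bits.

1.666 bits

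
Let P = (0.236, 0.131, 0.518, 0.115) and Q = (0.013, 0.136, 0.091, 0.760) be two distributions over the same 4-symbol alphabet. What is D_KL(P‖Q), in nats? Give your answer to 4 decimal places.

1.3629 nats

D(P‖Q) = Σ p·ln(p/q).
  0.236·ln(0.236/0.013) = 0.68414
  0.131·ln(0.131/0.136) = -0.00491
  0.518·ln(0.518/0.091) = 0.90086
  0.115·ln(0.115/0.760) = -0.21716
D(P‖Q) = 1.3629 nats.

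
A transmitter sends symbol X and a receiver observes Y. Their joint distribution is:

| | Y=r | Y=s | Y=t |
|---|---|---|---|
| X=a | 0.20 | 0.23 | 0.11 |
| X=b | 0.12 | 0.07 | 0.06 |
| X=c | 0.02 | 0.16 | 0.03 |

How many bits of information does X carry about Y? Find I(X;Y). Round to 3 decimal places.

0.093 bits

Marginals: p(X) = (0.5400, 0.2500, 0.2100), p(Y) = (0.3400, 0.4600, 0.2000).
I(X;Y) = Σ p(x,y)·log₂[p(x,y)/(p(x)p(y))].
  (a,r): 0.20·log₂(1.0893) = 0.0247
  (a,s): 0.23·log₂(0.9259) = -0.0255
  (a,t): 0.11·log₂(1.0185) = 0.0029
  (b,r): 0.12·log₂(1.4118) = 0.0597
  (b,s): 0.07·log₂(0.6087) = -0.0501
  (b,t): 0.06·log₂(1.2000) = 0.0158
  (c,r): 0.02·log₂(0.2801) = -0.0367
  (c,s): 0.16·log₂(1.6563) = 0.1165
  (c,t): 0.03·log₂(0.7143) = -0.0146
Sum = 0.093 bits.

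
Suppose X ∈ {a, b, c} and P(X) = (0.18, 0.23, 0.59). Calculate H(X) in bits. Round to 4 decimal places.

1.3821 bits

H(X) = −Σ p·log₂ p.
  −(0.18)·log₂(0.18) = 0.44531
  −(0.23)·log₂(0.23) = 0.48767
  −(0.59)·log₂(0.59) = 0.44912
Sum: 0.44531 + 0.48767 + 0.44912 = 1.3821 bits.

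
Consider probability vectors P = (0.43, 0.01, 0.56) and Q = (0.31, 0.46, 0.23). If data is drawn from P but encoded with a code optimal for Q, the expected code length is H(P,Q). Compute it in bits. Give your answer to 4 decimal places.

H(P,Q) = −Σ p·log₂ q.
  −0.43·log₂(0.31) = 0.72655
  −0.01·log₂(0.46) = 0.01120
  −0.56·log₂(0.23) = 1.18736
H(P,Q) = 1.9251 bits.

1.9251 bits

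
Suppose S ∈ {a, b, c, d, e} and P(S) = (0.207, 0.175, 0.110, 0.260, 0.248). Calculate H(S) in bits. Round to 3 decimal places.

H(S) = −Σ p·log₂ p.
  −(0.207)·log₂(0.207) = 0.4704
  −(0.175)·log₂(0.175) = 0.4401
  −(0.110)·log₂(0.110) = 0.3503
  −(0.260)·log₂(0.260) = 0.5053
  −(0.248)·log₂(0.248) = 0.4989
Sum: 0.4704 + 0.4401 + 0.3503 + 0.5053 + 0.4989 = 2.265 bits.

2.265 bits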